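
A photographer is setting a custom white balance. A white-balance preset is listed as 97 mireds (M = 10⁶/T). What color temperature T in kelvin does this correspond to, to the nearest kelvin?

10309 K

T = 10⁶ / 97 = 10309.28 K → 10309 K.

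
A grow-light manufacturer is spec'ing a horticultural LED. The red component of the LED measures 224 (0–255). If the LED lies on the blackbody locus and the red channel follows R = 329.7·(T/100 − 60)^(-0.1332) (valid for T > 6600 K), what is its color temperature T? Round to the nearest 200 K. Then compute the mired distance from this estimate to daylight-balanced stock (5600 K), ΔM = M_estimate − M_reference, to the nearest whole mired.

-50 mireds

(t − 60)^(-0.1332) = 224/329.7 = 0.67941.
t − 60 = 0.67941^(1/-0.1332) = 0.67941^(-7.508) = 18.209, so t = 78.209.
T = 100·t = 7821 K → 7800 K to the nearest 200 K.
M_estimate = 10⁶/7800 = 128.21; M_reference = 10⁶/5600 = 178.57.
ΔM = 128.21 − 178.57 = -50.37 → -50 mireds.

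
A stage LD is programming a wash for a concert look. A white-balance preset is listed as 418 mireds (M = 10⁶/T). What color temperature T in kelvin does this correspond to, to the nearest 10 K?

T = 10⁶ / 418 = 2392.34 K → 2390 K.

2390 K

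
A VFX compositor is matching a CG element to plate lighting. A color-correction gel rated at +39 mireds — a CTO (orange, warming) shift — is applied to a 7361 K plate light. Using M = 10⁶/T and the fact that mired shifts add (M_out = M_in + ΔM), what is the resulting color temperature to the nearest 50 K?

5700 K

M_in = 10⁶/7361 = 135.85 mireds.
M_out = 135.85 + (+39) = 174.85 mireds.
T_out = 10⁶/174.85 = 5719.2 K → 5700 K.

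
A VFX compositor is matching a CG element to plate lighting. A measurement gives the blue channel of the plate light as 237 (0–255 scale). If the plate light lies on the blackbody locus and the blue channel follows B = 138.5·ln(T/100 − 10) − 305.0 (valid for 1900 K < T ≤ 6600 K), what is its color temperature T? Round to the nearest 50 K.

6000 K

ln(t − 10) = (237 + 305.0) / 138.5 = 3.9134.
t − 10 = e^3.9134 = 50.067, so t = 60.067.
T = 100·t = 6007 K → 6000 K to the nearest 50 K.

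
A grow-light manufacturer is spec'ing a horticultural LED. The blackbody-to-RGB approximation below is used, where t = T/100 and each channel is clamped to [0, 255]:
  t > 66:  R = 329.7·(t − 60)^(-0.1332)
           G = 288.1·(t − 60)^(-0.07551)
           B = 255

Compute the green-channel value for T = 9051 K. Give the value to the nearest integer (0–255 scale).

223

t = 9051/100 = 90.51; the t > 66 branch applies.
G = 288.1·(90.51 − 60)^(-0.07551) = 288.1·30.51^(-0.07551) = 288.1·0.77252 = 222.563.
Rounded: 223.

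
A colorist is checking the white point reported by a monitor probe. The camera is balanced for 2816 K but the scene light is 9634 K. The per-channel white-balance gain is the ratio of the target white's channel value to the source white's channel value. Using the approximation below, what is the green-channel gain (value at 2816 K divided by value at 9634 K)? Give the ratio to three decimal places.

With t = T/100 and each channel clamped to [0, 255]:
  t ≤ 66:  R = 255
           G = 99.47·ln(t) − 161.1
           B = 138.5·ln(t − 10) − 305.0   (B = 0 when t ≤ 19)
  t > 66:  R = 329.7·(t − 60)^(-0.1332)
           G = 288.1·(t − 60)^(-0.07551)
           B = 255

At 9634 K (t = 96.34):
  G = 288.1·(96.34 − 60)^(-0.07551) = 288.1·36.34^(-0.07551) = 288.1·0.76239 = 219.644.
At 2816 K (t = 28.16):
  G = 99.47·ln 28.16 − 161.1 = 99.47·3.3379 − 161.1 = 170.921.
Gain = 170.921 / 219.644 = 0.7782 → 0.778.

0.778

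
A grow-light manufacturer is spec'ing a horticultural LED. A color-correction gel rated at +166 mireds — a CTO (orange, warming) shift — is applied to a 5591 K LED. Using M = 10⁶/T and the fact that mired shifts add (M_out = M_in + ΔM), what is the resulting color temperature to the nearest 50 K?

2900 K

M_in = 10⁶/5591 = 178.86 mireds.
M_out = 178.86 + (+166) = 344.86 mireds.
T_out = 10⁶/344.86 = 2899.7 K → 2900 K.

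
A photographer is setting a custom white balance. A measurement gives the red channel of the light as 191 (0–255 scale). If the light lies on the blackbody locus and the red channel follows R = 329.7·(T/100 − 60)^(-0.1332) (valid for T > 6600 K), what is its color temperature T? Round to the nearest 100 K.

12000 K

(t − 60)^(-0.1332) = 191/329.7 = 0.57931.
t − 60 = 0.57931^(1/-0.1332) = 0.57931^(-7.508) = 60.245, so t = 120.245.
T = 100·t = 12025 K → 12000 K to the nearest 100 K.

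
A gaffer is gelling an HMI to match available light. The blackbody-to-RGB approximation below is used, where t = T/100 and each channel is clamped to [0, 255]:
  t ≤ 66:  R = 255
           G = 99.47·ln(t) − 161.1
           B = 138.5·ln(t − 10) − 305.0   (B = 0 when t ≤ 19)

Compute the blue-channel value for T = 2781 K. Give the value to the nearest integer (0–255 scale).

94

t = 2781/100 = 27.81; the t ≤ 66 branch applies.
B = 138.5·ln(27.81 − 10) − 305.0 = 138.5·ln 17.81 − 305.0 = 138.5·2.8798 − 305.0 = 93.847.
Rounded: 94.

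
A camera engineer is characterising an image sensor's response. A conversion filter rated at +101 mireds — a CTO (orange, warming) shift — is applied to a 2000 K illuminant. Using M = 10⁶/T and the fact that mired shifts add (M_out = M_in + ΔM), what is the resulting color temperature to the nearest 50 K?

M_in = 10⁶/2000 = 500.00 mireds.
M_out = 500.00 + (+101) = 601.00 mireds.
T_out = 10⁶/601.00 = 1663.9 K → 1650 K.

1650 K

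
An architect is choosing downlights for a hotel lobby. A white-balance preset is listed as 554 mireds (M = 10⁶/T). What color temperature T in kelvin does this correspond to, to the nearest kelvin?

T = 10⁶ / 554 = 1805.05 K → 1805 K.

1805 K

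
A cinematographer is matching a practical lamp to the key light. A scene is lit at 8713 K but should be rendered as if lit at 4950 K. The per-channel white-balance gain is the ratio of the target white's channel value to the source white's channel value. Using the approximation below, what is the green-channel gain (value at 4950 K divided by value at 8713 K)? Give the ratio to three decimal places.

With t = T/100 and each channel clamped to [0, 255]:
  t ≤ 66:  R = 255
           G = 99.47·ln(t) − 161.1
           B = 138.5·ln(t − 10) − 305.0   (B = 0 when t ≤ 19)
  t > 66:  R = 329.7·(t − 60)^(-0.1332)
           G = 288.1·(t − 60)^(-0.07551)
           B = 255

At 8713 K (t = 87.13):
  G = 288.1·(87.13 − 60)^(-0.07551) = 288.1·27.13^(-0.07551) = 288.1·0.77940 = 224.545.
At 4950 K (t = 49.5):
  G = 99.47·ln 49.5 − 161.1 = 99.47·3.9020 − 161.1 = 227.029.
Gain = 227.029 / 224.545 = 1.0111 → 1.011.

1.011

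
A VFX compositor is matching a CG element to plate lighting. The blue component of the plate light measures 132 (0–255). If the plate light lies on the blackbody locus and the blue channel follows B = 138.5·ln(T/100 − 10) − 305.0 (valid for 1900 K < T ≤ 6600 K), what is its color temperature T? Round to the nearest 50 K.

ln(t − 10) = (132 + 305.0) / 138.5 = 3.1552.
t − 10 = e^3.1552 = 23.459, so t = 33.459.
T = 100·t = 3346 K → 3350 K to the nearest 50 K.

3350 K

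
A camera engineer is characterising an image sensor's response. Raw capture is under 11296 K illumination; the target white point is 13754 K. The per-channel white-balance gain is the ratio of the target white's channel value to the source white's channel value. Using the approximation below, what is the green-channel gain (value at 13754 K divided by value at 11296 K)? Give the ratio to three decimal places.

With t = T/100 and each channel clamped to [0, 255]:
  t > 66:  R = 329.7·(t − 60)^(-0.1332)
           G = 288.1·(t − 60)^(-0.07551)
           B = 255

At 11296 K (t = 112.96):
  G = 288.1·(112.96 − 60)^(-0.07551) = 288.1·52.96^(-0.07551) = 288.1·0.74101 = 213.485.
At 13754 K (t = 137.54):
  G = 288.1·(137.54 − 60)^(-0.07551) = 288.1·77.54^(-0.07551) = 288.1·0.71998 = 207.427.
Gain = 207.427 / 213.485 = 0.9716 → 0.972.

0.972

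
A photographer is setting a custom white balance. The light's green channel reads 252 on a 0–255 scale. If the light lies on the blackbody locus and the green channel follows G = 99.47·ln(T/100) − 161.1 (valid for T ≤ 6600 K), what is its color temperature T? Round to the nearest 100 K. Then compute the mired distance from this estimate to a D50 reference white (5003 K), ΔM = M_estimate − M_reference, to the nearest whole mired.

ln t = (252 + 161.1) / 99.47 = 4.1530.
t = e^4.1530 = 63.625.
T = 100·t = 6363 K → 6400 K to the nearest 100 K.
M_estimate = 10⁶/6400 = 156.25; M_reference = 10⁶/5003 = 199.88.
ΔM = 156.25 − 199.88 = -43.63 → -44 mireds.

-44 mireds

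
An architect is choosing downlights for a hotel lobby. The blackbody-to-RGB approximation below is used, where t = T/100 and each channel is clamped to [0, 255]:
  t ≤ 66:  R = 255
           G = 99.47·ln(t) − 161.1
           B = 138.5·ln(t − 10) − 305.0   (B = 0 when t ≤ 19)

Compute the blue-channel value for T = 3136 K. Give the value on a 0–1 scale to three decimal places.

t = 3136/100 = 31.36; the t ≤ 66 branch applies.
B = 138.5·ln(31.36 − 10) − 305.0 = 138.5·ln 21.36 − 305.0 = 138.5·3.0615 − 305.0 = 119.021.
On a 0–1 scale: 119.021/255 = 0.4667 → 0.467.

0.467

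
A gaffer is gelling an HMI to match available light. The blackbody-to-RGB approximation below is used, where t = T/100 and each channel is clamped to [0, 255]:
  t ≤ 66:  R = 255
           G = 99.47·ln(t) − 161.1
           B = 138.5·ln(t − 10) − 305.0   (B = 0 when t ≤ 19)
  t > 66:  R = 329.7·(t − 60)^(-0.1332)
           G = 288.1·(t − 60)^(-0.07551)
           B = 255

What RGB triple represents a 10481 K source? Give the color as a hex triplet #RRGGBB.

#C7D8FF

t = 10481/100 = 104.81; the t > 66 branch applies.
R = 329.7·(104.81 − 60)^(-0.1332) = 329.7·44.81^(-0.1332) = 329.7·0.60261 = 198.681.
G = 288.1·(104.81 − 60)^(-0.07551) = 288.1·44.81^(-0.07551) = 288.1·0.75042 = 216.196.
B = 255 by definition for t > 66.
Rounded: (199, 216, 255).
In hex: #C7D8FF.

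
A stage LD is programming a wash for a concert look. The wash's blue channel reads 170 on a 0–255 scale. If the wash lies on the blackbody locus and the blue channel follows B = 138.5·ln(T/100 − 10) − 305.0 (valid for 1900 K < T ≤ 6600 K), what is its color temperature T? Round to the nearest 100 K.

ln(t − 10) = (170 + 305.0) / 138.5 = 3.4296.
t − 10 = e^3.4296 = 30.864, so t = 40.864.
T = 100·t = 4086 K → 4100 K to the nearest 100 K.

4100 K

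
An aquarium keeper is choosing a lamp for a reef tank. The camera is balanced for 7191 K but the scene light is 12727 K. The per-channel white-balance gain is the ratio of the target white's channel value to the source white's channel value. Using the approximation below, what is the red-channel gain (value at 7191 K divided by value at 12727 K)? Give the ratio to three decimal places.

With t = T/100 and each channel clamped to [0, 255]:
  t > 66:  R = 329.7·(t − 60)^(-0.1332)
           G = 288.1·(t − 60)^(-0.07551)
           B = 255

1.259

At 12727 K (t = 127.27):
  R = 329.7·(127.27 − 60)^(-0.1332) = 329.7·67.27^(-0.1332) = 329.7·0.57087 = 188.215.
At 7191 K (t = 71.91):
  R = 329.7·(71.91 − 60)^(-0.1332) = 329.7·11.91^(-0.1332) = 329.7·0.71893 = 237.032.
Gain = 237.032 / 188.215 = 1.2594 → 1.259.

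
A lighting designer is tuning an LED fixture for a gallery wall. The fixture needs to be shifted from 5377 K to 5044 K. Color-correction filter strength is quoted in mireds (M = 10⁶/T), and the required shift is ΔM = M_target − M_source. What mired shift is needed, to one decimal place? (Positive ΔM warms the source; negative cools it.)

M_source = 10⁶/5377 = 185.977; M_target = 10⁶/5044 = 198.255.
ΔM = 198.255 − 185.977 = 12.278 → +12.3 mireds, a warming shift.

+12.3 mireds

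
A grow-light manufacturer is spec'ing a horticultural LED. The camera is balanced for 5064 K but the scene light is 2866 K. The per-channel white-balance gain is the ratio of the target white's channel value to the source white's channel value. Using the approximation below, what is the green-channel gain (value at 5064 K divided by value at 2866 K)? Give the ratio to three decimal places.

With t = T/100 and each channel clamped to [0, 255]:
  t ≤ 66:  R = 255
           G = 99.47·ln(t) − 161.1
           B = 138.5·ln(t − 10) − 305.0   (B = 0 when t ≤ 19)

At 2866 K (t = 28.66):
  G = 99.47·ln 28.66 − 161.1 = 99.47·3.3555 − 161.1 = 172.672.
At 5064 K (t = 50.64):
  G = 99.47·ln 50.64 − 161.1 = 99.47·3.9247 − 161.1 = 229.294.
Gain = 229.294 / 172.672 = 1.3279 → 1.328.

1.328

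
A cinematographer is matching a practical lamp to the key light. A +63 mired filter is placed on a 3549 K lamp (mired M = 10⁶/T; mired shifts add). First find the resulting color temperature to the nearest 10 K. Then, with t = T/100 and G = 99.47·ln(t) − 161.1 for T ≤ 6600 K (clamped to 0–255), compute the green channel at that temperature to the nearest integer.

174

M_in = 10⁶/3549 = 281.77; M_out = 281.77 + (+63) = 344.77.
T_out = 10⁶/344.77 = 2900.5 K → 2900 K; t = 29.
G = 99.47·ln 29 − 161.1 = 99.47·3.3673 − 161.1 = 173.845.
Rounded: 174.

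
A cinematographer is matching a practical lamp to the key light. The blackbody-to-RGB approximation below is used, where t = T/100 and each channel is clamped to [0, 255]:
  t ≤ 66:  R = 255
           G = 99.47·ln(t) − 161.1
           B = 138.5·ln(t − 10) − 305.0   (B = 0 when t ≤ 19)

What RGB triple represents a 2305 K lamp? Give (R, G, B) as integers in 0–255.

t = 2305/100 = 23.05; the t ≤ 66 branch applies.
R = 255 by definition for t ≤ 66.
G = 99.47·ln 23.05 − 161.1 = 99.47·3.1377 − 161.1 = 151.004.
B = 138.5·ln(23.05 − 10) − 305.0 = 138.5·ln 13.05 − 305.0 = 138.5·2.5688 − 305.0 = 50.777.
Rounded: (255, 151, 51).

(255, 151, 51)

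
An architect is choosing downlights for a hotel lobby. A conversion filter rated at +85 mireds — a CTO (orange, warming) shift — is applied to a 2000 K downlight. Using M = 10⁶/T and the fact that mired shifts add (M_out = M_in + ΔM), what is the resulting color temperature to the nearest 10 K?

M_in = 10⁶/2000 = 500.00 mireds.
M_out = 500.00 + (+85) = 585.00 mireds.
T_out = 10⁶/585.00 = 1709.4 K → 1710 K.

1710 K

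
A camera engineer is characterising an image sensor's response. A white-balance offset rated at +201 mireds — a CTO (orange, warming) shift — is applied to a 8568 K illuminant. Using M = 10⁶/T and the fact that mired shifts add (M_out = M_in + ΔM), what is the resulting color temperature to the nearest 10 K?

M_in = 10⁶/8568 = 116.71 mireds.
M_out = 116.71 + (+201) = 317.71 mireds.
T_out = 10⁶/317.71 = 3147.5 K → 3150 K.

3150 K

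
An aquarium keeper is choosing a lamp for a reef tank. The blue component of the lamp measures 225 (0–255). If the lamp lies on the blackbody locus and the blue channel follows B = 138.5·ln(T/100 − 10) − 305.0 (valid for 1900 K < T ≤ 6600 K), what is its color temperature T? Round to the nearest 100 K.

5600 K

ln(t − 10) = (225 + 305.0) / 138.5 = 3.8267.
t − 10 = e^3.8267 = 45.911, so t = 55.911.
T = 100·t = 5591 K → 5600 K to the nearest 100 K.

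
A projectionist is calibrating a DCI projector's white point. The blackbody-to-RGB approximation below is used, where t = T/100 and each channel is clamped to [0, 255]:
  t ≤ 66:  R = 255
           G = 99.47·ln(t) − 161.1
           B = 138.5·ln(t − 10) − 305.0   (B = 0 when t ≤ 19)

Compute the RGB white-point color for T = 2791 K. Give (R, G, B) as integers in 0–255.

t = 2791/100 = 27.91; the t ≤ 66 branch applies.
R = 255 by definition for t ≤ 66.
G = 99.47·ln 27.91 − 161.1 = 99.47·3.3290 − 161.1 = 170.034.
B = 138.5·ln(27.91 − 10) − 305.0 = 138.5·ln 17.91 − 305.0 = 138.5·2.8854 − 305.0 = 94.622.
Rounded: (255, 170, 95).

(255, 170, 95)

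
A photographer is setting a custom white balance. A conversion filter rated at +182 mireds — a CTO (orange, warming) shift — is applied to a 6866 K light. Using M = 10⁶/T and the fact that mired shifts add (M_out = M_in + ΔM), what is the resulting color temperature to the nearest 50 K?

M_in = 10⁶/6866 = 145.65 mireds.
M_out = 145.65 + (+182) = 327.65 mireds.
T_out = 10⁶/327.65 = 3052.1 K → 3050 K.

3050 K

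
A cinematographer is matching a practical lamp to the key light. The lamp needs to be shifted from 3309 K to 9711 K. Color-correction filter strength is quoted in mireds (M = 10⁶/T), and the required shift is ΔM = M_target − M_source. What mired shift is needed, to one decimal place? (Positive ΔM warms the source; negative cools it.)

-199.2 mireds

M_source = 10⁶/3309 = 302.206; M_target = 10⁶/9711 = 102.976.
ΔM = 102.976 − 302.206 = -199.230 → -199.2 mireds, a cooling shift.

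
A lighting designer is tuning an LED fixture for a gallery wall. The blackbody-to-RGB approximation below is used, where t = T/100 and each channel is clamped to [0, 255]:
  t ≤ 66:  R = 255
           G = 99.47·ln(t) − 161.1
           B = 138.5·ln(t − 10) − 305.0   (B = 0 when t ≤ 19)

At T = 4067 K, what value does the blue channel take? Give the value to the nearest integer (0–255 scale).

169

t = 4067/100 = 40.67; the t ≤ 66 branch applies.
B = 138.5·ln(40.67 − 10) − 305.0 = 138.5·ln 30.67 − 305.0 = 138.5·3.4233 − 305.0 = 169.125.
Rounded: 169.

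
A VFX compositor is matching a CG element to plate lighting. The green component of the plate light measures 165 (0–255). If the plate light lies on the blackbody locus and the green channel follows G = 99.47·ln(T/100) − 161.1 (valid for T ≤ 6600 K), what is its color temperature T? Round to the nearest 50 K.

ln t = (165 + 161.1) / 99.47 = 3.2784.
t = e^3.2784 = 26.533.
T = 100·t = 2653 K → 2650 K to the nearest 50 K.

2650 K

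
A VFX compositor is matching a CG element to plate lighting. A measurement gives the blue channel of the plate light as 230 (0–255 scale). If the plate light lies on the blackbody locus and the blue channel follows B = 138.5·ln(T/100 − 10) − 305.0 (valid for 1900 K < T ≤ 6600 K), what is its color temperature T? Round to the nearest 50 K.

5750 K

ln(t − 10) = (230 + 305.0) / 138.5 = 3.8628.
t − 10 = e^3.8628 = 47.599, so t = 57.599.
T = 100·t = 5760 K → 5750 K to the nearest 50 K.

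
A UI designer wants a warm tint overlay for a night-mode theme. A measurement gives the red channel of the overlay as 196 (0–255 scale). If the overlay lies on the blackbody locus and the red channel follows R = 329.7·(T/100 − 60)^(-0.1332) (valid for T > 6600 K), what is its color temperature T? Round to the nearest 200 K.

11000 K

(t − 60)^(-0.1332) = 196/329.7 = 0.59448.
t − 60 = 0.59448^(1/-0.1332) = 0.59448^(-7.508) = 49.621, so t = 109.621.
T = 100·t = 10962 K → 11000 K to the nearest 200 K.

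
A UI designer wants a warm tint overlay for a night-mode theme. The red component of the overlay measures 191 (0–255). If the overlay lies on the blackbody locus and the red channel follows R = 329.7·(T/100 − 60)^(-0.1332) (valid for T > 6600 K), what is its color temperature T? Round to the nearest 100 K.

12000 K

(t − 60)^(-0.1332) = 191/329.7 = 0.57931.
t − 60 = 0.57931^(1/-0.1332) = 0.57931^(-7.508) = 60.245, so t = 120.245.
T = 100·t = 12025 K → 12000 K to the nearest 100 K.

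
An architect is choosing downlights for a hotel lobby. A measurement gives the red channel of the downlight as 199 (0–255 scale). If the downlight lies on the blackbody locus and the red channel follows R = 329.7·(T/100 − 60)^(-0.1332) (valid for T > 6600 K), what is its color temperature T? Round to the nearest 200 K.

10400 K

(t − 60)^(-0.1332) = 199/329.7 = 0.60358.
t − 60 = 0.60358^(1/-0.1332) = 0.60358^(-7.508) = 44.273, so t = 104.273.
T = 100·t = 10427 K → 10400 K to the nearest 200 K.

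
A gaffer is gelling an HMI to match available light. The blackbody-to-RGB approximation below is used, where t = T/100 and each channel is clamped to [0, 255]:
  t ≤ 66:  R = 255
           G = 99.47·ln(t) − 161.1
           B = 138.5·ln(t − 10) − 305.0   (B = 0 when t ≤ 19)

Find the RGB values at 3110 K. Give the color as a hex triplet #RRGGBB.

#FFB575

t = 3110/100 = 31.1; the t ≤ 66 branch applies.
R = 255 by definition for t ≤ 66.
G = 99.47·ln 31.1 − 161.1 = 99.47·3.4372 − 161.1 = 180.799.
B = 138.5·ln(31.1 − 10) − 305.0 = 138.5·ln 21.1 − 305.0 = 138.5·3.0493 − 305.0 = 117.324.
Rounded: (255, 181, 117).
In hex: #FFB575.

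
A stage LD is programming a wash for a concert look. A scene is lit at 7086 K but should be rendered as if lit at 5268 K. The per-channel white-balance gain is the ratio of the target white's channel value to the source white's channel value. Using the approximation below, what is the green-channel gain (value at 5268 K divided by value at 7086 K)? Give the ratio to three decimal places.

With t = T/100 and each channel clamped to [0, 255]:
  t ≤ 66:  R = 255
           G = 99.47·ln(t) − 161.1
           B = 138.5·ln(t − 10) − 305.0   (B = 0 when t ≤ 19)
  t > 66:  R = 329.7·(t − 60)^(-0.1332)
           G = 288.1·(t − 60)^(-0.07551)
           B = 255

0.969

At 7086 K (t = 70.86):
  G = 288.1·(70.86 − 60)^(-0.07551) = 288.1·10.86^(-0.07551) = 288.1·0.83519 = 240.618.
At 5268 K (t = 52.68):
  G = 99.47·ln 52.68 − 161.1 = 99.47·3.9642 − 161.1 = 233.223.
Gain = 233.223 / 240.618 = 0.9693 → 0.969.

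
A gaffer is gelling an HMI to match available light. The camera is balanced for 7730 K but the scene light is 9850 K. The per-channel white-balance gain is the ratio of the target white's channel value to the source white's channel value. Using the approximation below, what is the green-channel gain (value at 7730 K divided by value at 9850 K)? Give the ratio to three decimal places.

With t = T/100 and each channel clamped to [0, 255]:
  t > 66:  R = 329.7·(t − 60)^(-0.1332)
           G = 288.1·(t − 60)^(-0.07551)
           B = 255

At 9850 K (t = 98.5):
  G = 288.1·(98.5 − 60)^(-0.07551) = 288.1·38.5^(-0.07551) = 288.1·0.75907 = 218.688.
At 7730 K (t = 77.3):
  G = 288.1·(77.3 − 60)^(-0.07551) = 288.1·17.3^(-0.07551) = 288.1·0.80633 = 232.305.
Gain = 232.305 / 218.688 = 1.0623 → 1.062.

1.062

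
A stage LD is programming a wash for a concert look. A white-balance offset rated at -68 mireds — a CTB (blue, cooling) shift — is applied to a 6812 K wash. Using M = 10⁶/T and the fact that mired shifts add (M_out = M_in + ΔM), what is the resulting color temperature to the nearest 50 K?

12700 K

M_in = 10⁶/6812 = 146.80 mireds.
M_out = 146.80 + (-68) = 78.80 mireds.
T_out = 10⁶/78.80 = 12690.4 K → 12700 K.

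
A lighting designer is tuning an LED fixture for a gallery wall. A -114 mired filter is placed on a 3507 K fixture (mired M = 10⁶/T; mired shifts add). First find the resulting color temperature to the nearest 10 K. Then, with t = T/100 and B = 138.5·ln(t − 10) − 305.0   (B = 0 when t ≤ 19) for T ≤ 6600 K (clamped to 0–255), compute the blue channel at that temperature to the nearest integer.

232

M_in = 10⁶/3507 = 285.14; M_out = 285.14 + (-114) = 171.14.
T_out = 10⁶/171.14 = 5843.0 K → 5840 K; t = 58.4.
B = 138.5·ln(58.4 − 10) − 305.0 = 138.5·ln 48.4 − 305.0 = 138.5·3.8795 − 305.0 = 232.311.
Rounded: 232.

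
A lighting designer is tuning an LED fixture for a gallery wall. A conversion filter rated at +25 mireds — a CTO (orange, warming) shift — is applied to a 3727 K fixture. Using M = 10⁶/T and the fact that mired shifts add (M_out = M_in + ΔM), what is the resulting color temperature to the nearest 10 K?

M_in = 10⁶/3727 = 268.31 mireds.
M_out = 268.31 + (+25) = 293.31 mireds.
T_out = 10⁶/293.31 = 3409.3 K → 3410 K.

3410 K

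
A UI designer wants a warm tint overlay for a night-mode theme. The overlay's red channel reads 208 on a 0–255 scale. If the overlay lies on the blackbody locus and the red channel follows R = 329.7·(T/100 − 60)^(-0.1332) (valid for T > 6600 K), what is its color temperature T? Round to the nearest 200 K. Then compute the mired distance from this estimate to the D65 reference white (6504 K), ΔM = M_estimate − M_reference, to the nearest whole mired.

(t − 60)^(-0.1332) = 208/329.7 = 0.63088.
t − 60 = 0.63088^(1/-0.1332) = 0.63088^(-7.508) = 31.763, so t = 91.763.
T = 100·t = 9176 K → 9200 K to the nearest 200 K.
M_estimate = 10⁶/9200 = 108.70; M_reference = 10⁶/6504 = 153.75.
ΔM = 108.70 − 153.75 = -45.06 → -45 mireds.

-45 mireds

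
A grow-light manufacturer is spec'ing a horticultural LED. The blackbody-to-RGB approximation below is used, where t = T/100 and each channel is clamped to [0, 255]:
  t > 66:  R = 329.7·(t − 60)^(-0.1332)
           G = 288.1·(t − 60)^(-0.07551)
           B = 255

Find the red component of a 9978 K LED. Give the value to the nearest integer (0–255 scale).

t = 9978/100 = 99.78; the t > 66 branch applies.
R = 329.7·(99.78 − 60)^(-0.1332) = 329.7·39.78^(-0.1332) = 329.7·0.61224 = 201.857.
Rounded: 202.

202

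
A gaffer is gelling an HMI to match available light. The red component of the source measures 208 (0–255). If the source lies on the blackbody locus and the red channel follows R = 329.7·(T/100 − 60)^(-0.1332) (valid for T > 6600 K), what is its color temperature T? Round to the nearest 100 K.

(t − 60)^(-0.1332) = 208/329.7 = 0.63088.
t − 60 = 0.63088^(1/-0.1332) = 0.63088^(-7.508) = 31.763, so t = 91.763.
T = 100·t = 9176 K → 9200 K to the nearest 100 K.

9200 K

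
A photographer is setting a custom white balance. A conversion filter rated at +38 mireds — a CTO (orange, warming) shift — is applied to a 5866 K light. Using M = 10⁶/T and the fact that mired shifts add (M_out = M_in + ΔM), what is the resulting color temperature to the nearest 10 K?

M_in = 10⁶/5866 = 170.47 mireds.
M_out = 170.47 + (+38) = 208.47 mireds.
T_out = 10⁶/208.47 = 4796.8 K → 4800 K.

4800 K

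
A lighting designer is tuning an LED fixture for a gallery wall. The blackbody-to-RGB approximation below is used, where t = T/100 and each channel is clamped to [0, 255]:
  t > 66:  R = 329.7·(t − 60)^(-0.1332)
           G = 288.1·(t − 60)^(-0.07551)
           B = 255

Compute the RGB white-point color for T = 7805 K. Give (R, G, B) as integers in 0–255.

t = 7805/100 = 78.05; the t > 66 branch applies.
R = 329.7·(78.05 − 60)^(-0.1332) = 329.7·18.05^(-0.1332) = 329.7·0.68020 = 224.262.
G = 288.1·(78.05 − 60)^(-0.07551) = 288.1·18.05^(-0.07551) = 288.1·0.80375 = 231.562.
B = 255 by definition for t > 66.
Rounded: (224, 232, 255).

(224, 232, 255)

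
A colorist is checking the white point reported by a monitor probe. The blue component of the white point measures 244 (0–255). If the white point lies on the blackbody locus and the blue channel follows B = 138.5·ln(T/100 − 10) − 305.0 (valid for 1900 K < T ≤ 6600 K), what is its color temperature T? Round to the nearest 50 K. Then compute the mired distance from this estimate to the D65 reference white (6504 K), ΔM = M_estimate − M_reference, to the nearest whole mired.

ln(t − 10) = (244 + 305.0) / 138.5 = 3.9639.
t − 10 = e^3.9639 = 52.662, so t = 62.662.
T = 100·t = 6266 K → 6250 K to the nearest 50 K.
M_estimate = 10⁶/6250 = 160.00; M_reference = 10⁶/6504 = 153.75.
ΔM = 160.00 − 153.75 = 6.25 → +6 mireds.

+6 mireds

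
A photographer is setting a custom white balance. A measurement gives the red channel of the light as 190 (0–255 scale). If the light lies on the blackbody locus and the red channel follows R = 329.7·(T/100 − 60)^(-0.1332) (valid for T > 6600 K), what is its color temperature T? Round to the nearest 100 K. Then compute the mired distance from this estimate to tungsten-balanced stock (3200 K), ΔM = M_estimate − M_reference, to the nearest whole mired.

-231 mireds

(t − 60)^(-0.1332) = 190/329.7 = 0.57628.
t − 60 = 0.57628^(1/-0.1332) = 0.57628^(-7.508) = 62.667, so t = 122.667.
T = 100·t = 12267 K → 12300 K to the nearest 100 K.
M_estimate = 10⁶/12300 = 81.30; M_reference = 10⁶/3200 = 312.50.
ΔM = 81.30 − 312.50 = -231.20 → -231 mireds.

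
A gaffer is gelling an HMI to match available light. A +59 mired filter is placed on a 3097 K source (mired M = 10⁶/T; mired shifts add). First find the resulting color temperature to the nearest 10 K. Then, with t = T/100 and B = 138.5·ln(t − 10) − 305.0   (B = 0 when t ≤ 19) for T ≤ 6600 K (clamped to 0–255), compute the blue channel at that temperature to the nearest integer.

M_in = 10⁶/3097 = 322.89; M_out = 322.89 + (+59) = 381.89.
T_out = 10⁶/381.89 = 2618.5 K → 2620 K; t = 26.2.
B = 138.5·ln(26.2 − 10) − 305.0 = 138.5·ln 16.2 − 305.0 = 138.5·2.7850 − 305.0 = 80.724.
Rounded: 81.

81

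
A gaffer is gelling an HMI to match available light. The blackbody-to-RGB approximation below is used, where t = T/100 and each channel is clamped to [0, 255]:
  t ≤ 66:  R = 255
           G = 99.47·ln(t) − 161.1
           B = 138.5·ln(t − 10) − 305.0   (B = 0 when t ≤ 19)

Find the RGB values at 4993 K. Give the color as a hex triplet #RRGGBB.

#FFE4CE

t = 4993/100 = 49.93; the t ≤ 66 branch applies.
R = 255 by definition for t ≤ 66.
G = 99.47·ln 49.93 − 161.1 = 99.47·3.9106 − 161.1 = 227.890.
B = 138.5·ln(49.93 − 10) − 305.0 = 138.5·ln 39.93 − 305.0 = 138.5·3.6871 − 305.0 = 205.667.
Rounded: (255, 228, 206).
In hex: #FFE4CE.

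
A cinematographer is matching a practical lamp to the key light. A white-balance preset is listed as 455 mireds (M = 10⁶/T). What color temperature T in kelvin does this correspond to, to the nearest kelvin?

T = 10⁶ / 455 = 2197.80 K → 2198 K.

2198 K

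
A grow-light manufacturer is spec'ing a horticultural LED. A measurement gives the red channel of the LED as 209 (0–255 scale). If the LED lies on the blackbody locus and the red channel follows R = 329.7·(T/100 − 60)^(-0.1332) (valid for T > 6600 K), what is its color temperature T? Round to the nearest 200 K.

(t − 60)^(-0.1332) = 209/329.7 = 0.63391.
t − 60 = 0.63391^(1/-0.1332) = 0.63391^(-7.508) = 30.639, so t = 90.639.
T = 100·t = 9064 K → 9000 K to the nearest 200 K.

9000 K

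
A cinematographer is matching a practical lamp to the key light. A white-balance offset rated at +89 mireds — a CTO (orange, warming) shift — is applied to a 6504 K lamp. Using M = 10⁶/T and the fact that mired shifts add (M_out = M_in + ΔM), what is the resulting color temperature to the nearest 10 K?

M_in = 10⁶/6504 = 153.75 mireds.
M_out = 153.75 + (+89) = 242.75 mireds.
T_out = 10⁶/242.75 = 4119.4 K → 4120 K.

4120 K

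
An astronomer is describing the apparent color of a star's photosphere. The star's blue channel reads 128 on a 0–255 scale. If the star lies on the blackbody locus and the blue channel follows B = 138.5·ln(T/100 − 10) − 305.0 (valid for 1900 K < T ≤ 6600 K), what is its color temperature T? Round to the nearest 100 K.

ln(t − 10) = (128 + 305.0) / 138.5 = 3.1264.
t − 10 = e^3.1264 = 22.791, so t = 32.791.
T = 100·t = 3279 K → 3300 K to the nearest 100 K.

3300 K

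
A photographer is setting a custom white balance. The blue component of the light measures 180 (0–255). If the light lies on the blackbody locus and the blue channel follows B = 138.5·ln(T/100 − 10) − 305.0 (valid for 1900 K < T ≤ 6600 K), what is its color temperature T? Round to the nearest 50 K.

4300 K

ln(t − 10) = (180 + 305.0) / 138.5 = 3.5018.
t − 10 = e^3.5018 = 33.175, so t = 43.175.
T = 100·t = 4318 K → 4300 K to the nearest 50 K.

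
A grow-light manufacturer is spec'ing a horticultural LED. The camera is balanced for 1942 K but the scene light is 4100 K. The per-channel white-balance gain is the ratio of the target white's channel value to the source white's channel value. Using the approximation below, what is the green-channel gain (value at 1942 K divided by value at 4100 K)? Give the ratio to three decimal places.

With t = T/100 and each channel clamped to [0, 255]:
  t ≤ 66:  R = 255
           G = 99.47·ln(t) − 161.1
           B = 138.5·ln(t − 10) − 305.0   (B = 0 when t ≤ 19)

0.643

At 4100 K (t = 41):
  G = 99.47·ln 41 − 161.1 = 99.47·3.7136 − 161.1 = 208.289.
At 1942 K (t = 19.42):
  G = 99.47·ln 19.42 − 161.1 = 99.47·2.9663 − 161.1 = 133.958.
Gain = 133.958 / 208.289 = 0.6431 → 0.643.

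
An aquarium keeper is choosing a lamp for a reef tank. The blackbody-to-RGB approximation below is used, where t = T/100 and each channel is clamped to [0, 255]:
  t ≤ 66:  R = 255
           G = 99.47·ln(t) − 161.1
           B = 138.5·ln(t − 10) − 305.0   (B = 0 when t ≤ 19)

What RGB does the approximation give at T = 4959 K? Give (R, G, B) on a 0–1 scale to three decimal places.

t = 4959/100 = 49.59; the t ≤ 66 branch applies.
R = 255 by definition for t ≤ 66.
G = 99.47·ln 49.59 − 161.1 = 99.47·3.9038 − 161.1 = 227.210.
B = 138.5·ln(49.59 − 10) − 305.0 = 138.5·ln 39.59 − 305.0 = 138.5·3.6786 − 305.0 = 204.483.
Dividing each by 255: (1.0000, 0.8910, 0.8019) → (1.000, 0.891, 0.802).

(1.000, 0.891, 0.802)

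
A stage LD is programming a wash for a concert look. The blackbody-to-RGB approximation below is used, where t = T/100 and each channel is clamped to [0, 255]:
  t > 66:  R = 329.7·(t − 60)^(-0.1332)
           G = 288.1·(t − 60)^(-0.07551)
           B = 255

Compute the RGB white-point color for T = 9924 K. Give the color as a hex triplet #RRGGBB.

t = 9924/100 = 99.24; the t > 66 branch applies.
R = 329.7·(99.24 − 60)^(-0.1332) = 329.7·39.24^(-0.1332) = 329.7·0.61336 = 202.225.
G = 288.1·(99.24 − 60)^(-0.07551) = 288.1·39.24^(-0.07551) = 288.1·0.75798 = 218.374.
B = 255 by definition for t > 66.
Rounded: (202, 218, 255).
In hex: #CADAFF.

#CADAFF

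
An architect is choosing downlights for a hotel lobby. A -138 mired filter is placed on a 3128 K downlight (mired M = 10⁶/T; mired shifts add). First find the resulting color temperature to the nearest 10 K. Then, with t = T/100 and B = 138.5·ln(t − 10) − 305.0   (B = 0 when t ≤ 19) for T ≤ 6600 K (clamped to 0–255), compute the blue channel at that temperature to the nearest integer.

222

M_in = 10⁶/3128 = 319.69; M_out = 319.69 + (-138) = 181.69.
T_out = 10⁶/181.69 = 5503.8 K → 5500 K; t = 55.
B = 138.5·ln(55 − 10) − 305.0 = 138.5·ln 45 − 305.0 = 138.5·3.8067 − 305.0 = 222.223.
Rounded: 222.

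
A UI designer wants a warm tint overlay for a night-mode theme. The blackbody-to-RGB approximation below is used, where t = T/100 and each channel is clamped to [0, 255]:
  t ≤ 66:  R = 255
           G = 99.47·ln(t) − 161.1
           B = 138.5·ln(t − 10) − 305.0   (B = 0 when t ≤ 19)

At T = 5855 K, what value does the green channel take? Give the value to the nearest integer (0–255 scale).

244

t = 5855/100 = 58.55; the t ≤ 66 branch applies.
G = 99.47·ln 58.55 − 161.1 = 99.47·4.0699 − 161.1 = 243.731.
Rounded: 244.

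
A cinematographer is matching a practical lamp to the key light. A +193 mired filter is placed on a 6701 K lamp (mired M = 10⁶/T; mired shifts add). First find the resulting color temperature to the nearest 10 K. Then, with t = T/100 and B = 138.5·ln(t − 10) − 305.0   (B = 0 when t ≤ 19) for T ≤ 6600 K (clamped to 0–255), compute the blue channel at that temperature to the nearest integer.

M_in = 10⁶/6701 = 149.23; M_out = 149.23 + (+193) = 342.23.
T_out = 10⁶/342.23 = 2922.0 K → 2920 K; t = 29.2.
B = 138.5·ln(29.2 − 10) − 305.0 = 138.5·ln 19.2 − 305.0 = 138.5·2.9549 − 305.0 = 104.255.
Rounded: 104.

104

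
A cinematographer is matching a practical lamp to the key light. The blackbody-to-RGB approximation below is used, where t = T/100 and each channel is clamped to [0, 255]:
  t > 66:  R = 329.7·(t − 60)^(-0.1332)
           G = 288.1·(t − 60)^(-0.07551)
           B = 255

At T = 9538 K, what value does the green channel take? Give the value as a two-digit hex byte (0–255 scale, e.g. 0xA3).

t = 9538/100 = 95.38; the t > 66 branch applies.
G = 288.1·(95.38 − 60)^(-0.07551) = 288.1·35.38^(-0.07551) = 288.1·0.76393 = 220.088.
Rounded: 220; in hex, 0xDC.

0xDC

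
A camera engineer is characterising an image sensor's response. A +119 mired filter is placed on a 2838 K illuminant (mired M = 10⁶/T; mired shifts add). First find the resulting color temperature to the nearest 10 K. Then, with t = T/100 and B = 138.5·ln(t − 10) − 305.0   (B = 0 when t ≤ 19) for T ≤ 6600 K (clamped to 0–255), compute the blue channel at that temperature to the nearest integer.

M_in = 10⁶/2838 = 352.36; M_out = 352.36 + (+119) = 471.36.
T_out = 10⁶/471.36 = 2121.5 K → 2120 K; t = 21.2.
B = 138.5·ln(21.2 − 10) − 305.0 = 138.5·ln 11.2 − 305.0 = 138.5·2.4159 − 305.0 = 29.604.
Rounded: 30.

30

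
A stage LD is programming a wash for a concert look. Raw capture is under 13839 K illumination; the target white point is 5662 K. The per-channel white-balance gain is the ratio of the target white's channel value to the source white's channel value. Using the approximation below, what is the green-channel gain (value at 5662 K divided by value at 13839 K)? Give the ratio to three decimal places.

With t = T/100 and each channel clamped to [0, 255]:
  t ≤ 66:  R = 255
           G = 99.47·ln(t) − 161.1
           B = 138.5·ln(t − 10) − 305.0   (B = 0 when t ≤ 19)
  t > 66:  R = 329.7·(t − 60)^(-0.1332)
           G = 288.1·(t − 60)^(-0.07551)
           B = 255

At 13839 K (t = 138.39):
  G = 288.1·(138.39 − 60)^(-0.07551) = 288.1·78.39^(-0.07551) = 288.1·0.71939 = 207.256.
At 5662 K (t = 56.62):
  G = 99.47·ln 56.62 − 161.1 = 99.47·4.0364 − 161.1 = 240.397.
Gain = 240.397 / 207.256 = 1.1599 → 1.160.

1.160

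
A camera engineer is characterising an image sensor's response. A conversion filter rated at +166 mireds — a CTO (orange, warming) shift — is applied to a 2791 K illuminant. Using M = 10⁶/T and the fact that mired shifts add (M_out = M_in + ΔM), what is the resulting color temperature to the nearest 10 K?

1910 K

M_in = 10⁶/2791 = 358.29 mireds.
M_out = 358.29 + (+166) = 524.29 mireds.
T_out = 10⁶/524.29 = 1907.3 K → 1910 K.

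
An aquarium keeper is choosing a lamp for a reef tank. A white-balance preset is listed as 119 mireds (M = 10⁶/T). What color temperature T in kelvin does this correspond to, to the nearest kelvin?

8403 K

T = 10⁶ / 119 = 8403.36 K → 8403 K.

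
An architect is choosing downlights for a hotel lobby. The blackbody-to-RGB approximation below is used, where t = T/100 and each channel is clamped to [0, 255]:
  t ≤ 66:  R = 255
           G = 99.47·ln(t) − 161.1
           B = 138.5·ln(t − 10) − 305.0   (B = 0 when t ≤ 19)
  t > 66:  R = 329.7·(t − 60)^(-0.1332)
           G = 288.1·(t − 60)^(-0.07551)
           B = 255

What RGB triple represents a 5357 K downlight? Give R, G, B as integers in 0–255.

t = 5357/100 = 53.57; the t ≤ 66 branch applies.
R = 255 by definition for t ≤ 66.
G = 99.47·ln 53.57 − 161.1 = 99.47·3.9810 − 161.1 = 234.889.
B = 138.5·ln(53.57 − 10) − 305.0 = 138.5·ln 43.57 − 305.0 = 138.5·3.7744 − 305.0 = 217.750.
Rounded: (255, 235, 218).

R=255, G=235, B=218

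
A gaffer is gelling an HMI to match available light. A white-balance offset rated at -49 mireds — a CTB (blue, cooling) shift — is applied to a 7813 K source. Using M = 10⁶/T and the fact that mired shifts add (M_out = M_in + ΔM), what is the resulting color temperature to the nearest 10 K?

12660 K

M_in = 10⁶/7813 = 127.99 mireds.
M_out = 127.99 + (-49) = 78.99 mireds.
T_out = 10⁶/78.99 = 12659.5 K → 12660 K.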